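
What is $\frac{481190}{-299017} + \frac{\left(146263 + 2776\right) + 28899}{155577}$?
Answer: $- \frac{21655609684}{46520167809} \approx -0.46551$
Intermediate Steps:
$\frac{481190}{-299017} + \frac{\left(146263 + 2776\right) + 28899}{155577} = 481190 \left(- \frac{1}{299017}\right) + \left(149039 + 28899\right) \frac{1}{155577} = - \frac{481190}{299017} + 177938 \cdot \frac{1}{155577} = - \frac{481190}{299017} + \frac{177938}{155577} = - \frac{21655609684}{46520167809}$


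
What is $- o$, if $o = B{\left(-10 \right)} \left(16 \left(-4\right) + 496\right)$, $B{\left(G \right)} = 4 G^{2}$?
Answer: $-172800$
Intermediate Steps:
$o = 172800$ ($o = 4 \left(-10\right)^{2} \left(16 \left(-4\right) + 496\right) = 4 \cdot 100 \left(-64 + 496\right) = 400 \cdot 432 = 172800$)
$- o = \left(-1\right) 172800 = -172800$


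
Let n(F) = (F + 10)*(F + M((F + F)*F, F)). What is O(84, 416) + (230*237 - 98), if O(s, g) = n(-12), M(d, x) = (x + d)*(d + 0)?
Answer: -104540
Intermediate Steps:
M(d, x) = d*(d + x) (M(d, x) = (d + x)*d = d*(d + x))
n(F) = (10 + F)*(F + 2*F**2*(F + 2*F**2)) (n(F) = (F + 10)*(F + ((F + F)*F)*((F + F)*F + F)) = (10 + F)*(F + ((2*F)*F)*((2*F)*F + F)) = (10 + F)*(F + (2*F**2)*(2*F**2 + F)) = (10 + F)*(F + (2*F**2)*(F + 2*F**2)) = (10 + F)*(F + 2*F**2*(F + 2*F**2)))
O(s, g) = -158952 (O(s, g) = -12*(10 - 12 + 4*(-12)**4 + 20*(-12)**2 + 42*(-12)**3) = -12*(10 - 12 + 4*20736 + 20*144 + 42*(-1728)) = -12*(10 - 12 + 82944 + 2880 - 72576) = -12*13246 = -158952)
O(84, 416) + (230*237 - 98) = -158952 + (230*237 - 98) = -158952 + (54510 - 98) = -158952 + 54412 = -104540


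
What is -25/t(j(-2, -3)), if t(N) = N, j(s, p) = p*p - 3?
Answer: -25/6 ≈ -4.1667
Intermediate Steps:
j(s, p) = -3 + p² (j(s, p) = p² - 3 = -3 + p²)
-25/t(j(-2, -3)) = -25/(-3 + (-3)²) = -25/(-3 + 9) = -25/6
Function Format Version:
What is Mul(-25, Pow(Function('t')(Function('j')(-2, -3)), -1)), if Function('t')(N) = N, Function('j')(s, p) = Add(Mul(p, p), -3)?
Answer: Rational(-25, 6) ≈ -4.1667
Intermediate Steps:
Function('j')(s, p) = Add(-3, Pow(p, 2)) (Function('j')(s, p) = Add(Pow(p, 2), -3) = Add(-3, Pow(p, 2)))
Mul(-25, Pow(Function('t')(Function('j')(-2, -3)), -1)) = Mul(-25, Pow(Add(-3, Pow(-3, 2)), -1)) = Mul(-25, Pow(Add(-3, 9), -1)) = Mul(-25, Pow(6, -1)) = Mul(-25, Rational(1, 6)) = Rational(-25, 6)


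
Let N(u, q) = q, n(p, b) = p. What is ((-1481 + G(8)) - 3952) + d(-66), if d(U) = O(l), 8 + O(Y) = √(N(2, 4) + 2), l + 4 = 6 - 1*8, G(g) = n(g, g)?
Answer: -5433 + √6 ≈ -5430.5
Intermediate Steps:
G(g) = g
l = -6 (l = -4 + (6 - 1*8) = -4 + (6 - 8) = -4 - 2 = -6)
O(Y) = -8 + √6 (O(Y) = -8 + √(4 + 2) = -8 + √6)
d(U) = -8 + √6
((-1481 + G(8)) - 3952) + d(-66) = ((-1481 + 8) - 3952) + (-8 + √6) = (-1473 - 3952) + (-8 + √6) = -5425 + (-8 + √6) = -5433 + √6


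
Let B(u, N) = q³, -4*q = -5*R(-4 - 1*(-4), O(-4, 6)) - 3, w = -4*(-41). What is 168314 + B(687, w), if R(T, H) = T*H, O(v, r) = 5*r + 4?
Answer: 10772123/64 ≈ 1.6831e+5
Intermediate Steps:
w = 164
O(v, r) = 4 + 5*r
R(T, H) = H*T
q = ¾ (q = -(-5*(4 + 5*6)*(-4 - 1*(-4)) - 3)/4 = -(-5*(4 + 30)*(-4 + 4) - 3)/4 = -(-170*0 - 3)/4 = -(-5*0 - 3)/4 = -(0 - 3)/4 = -¼*(-3) = ¾ ≈ 0.75000)
B(u, N) = 27/64 (B(u, N) = (¾)³ = 27/64)
168314 + B(687, w) = 168314 + 27/64 = 10772123/64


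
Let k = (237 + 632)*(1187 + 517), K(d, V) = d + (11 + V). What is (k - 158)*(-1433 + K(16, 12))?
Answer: -2063981492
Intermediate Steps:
K(d, V) = 11 + V + d
k = 1480776 (k = 869*1704 = 1480776)
(k - 158)*(-1433 + K(16, 12)) = (1480776 - 158)*(-1433 + (11 + 12 + 16)) = 1480618*(-1433 + 39) = 1480618*(-1394) = -2063981492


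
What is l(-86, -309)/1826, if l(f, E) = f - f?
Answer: 0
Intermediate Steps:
l(f, E) = 0
l(-86, -309)/1826 = 0/1826 = 0*(1/1826) = 0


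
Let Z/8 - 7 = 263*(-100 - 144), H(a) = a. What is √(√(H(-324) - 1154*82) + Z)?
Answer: √(-513320 + 2*I*√23738) ≈ 0.215 + 716.46*I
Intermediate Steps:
Z = -513320 (Z = 56 + 8*(263*(-100 - 144)) = 56 + 8*(263*(-244)) = 56 + 8*(-64172) = 56 - 513376 = -513320)
√(√(H(-324) - 1154*82) + Z) = √(√(-324 - 1154*82) - 513320) = √(√(-324 - 94628) - 513320) = √(√(-94952) - 513320) = √(2*I*√23738 - 513320) = √(-513320 + 2*I*√23738)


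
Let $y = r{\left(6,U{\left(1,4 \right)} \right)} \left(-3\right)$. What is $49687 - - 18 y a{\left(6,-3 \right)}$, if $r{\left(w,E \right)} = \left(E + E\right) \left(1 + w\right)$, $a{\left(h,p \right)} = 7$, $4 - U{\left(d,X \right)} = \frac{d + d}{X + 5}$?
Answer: $29695$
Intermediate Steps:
$U{\left(d,X \right)} = 4 - \frac{2 d}{5 + X}$ ($U{\left(d,X \right)} = 4 - \frac{d + d}{X + 5} = 4 - \frac{2 d}{5 + X}$)
$r{\left(w,E \right)} = 2 E \left(1 + w\right)$
$y = - \frac{476}{3}$ ($y = 2 \frac{2 \left(10 - 1 + 2 \cdot 4\right)}{5 + 4} \left(1 + 6\right) \left(-3\right) = 2 \frac{2 \left(10 - 1 + 8\right)}{9} \cdot 7 \left(-3\right) = 2 \cdot 2 \cdot \frac{1}{9} \cdot 17 \cdot 7 \left(-3\right) = 2 \cdot \frac{34}{9} \cdot 7 \left(-3\right) = \frac{476}{9} \left(-3\right) = - \frac{476}{3} \approx -158.67$)
$49687 - - 18 y a{\left(6,-3 \right)} = 49687 - \left(-18\right) \left(- \frac{476}{3}\right) 7 = 49687 - 2856 \cdot 7 = 49687 - 19992 = 29695$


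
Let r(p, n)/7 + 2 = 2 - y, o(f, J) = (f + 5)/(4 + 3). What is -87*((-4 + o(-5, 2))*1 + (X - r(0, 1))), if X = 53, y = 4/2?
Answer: -5481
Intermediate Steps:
o(f, J) = 5/7 + f/7 (o(f, J) = (5 + f)/7 = (5 + f)*(1/7) = 5/7 + f/7)
y = 2 (y = 4*(1/2) = 2)
r(p, n) = -14 (r(p, n) = -14 + 7*(2 - 1*2) = -14 + 7*(2 - 2) = -14 + 7*0 = -14 + 0 = -14)
-87*((-4 + o(-5, 2))*1 + (X - r(0, 1))) = -87*((-4 + (5/7 + (1/7)*(-5)))*1 + (53 - 1*(-14))) = -87*((-4 + (5/7 - 5/7))*1 + (53 + 14)) = -87*((-4 + 0)*1 + 67) = -87*(-4*1 + 67) = -87*(-4 + 67) = -87*63 = -5481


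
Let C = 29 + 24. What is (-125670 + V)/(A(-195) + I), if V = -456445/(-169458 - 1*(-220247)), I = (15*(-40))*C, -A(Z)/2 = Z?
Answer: 1276622015/319056498 ≈ 4.0012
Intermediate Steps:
A(Z) = -2*Z
C = 53
I = -31800 (I = (15*(-40))*53 = -600*53 = -31800)
V = -456445/50789 (V = -456445/(-169458 + 220247) = -456445/50789 ≈ -8.9871)
(-125670 + V)/(A(-195) + I) = (-125670 - 456445/50789)/(-2*(-195) - 31800) = -6383110075/(50789*(390 - 31800)) = -6383110075/50789/(-31410) = -6383110075/50789*(-1/31410) = 1276622015/319056498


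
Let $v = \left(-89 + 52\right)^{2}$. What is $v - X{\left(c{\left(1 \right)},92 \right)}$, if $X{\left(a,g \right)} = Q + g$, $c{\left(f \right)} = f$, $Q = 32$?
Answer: $1245$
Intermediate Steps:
$v = 1369$ ($v = \left(-37\right)^{2} = 1369$)
$X{\left(a,g \right)} = 32 + g$
$v - X{\left(c{\left(1 \right)},92 \right)} = 1369 - \left(32 + 92\right) = 1369 - 124 = 1245$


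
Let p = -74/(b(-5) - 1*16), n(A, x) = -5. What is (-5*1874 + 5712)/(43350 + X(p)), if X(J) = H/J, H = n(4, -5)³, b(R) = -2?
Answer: -135346/1602825 ≈ -0.084442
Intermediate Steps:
p = 37/9 (p = -74/(-2 - 1*16) = -74/(-2 - 16) = -74/(-18) = -74*(-1/18) = 37/9 ≈ 4.1111)
H = -125 (H = (-5)³ = -125)
X(J) = -125/J
(-5*1874 + 5712)/(43350 + X(p)) = (-5*1874 + 5712)/(43350 - 125/37/9) = (-9370 + 5712)/(43350 - 125*9/37) = -3658/(43350 - 1125/37) = -3658/1602825/37 = -3658*37/1602825 = -135346/1602825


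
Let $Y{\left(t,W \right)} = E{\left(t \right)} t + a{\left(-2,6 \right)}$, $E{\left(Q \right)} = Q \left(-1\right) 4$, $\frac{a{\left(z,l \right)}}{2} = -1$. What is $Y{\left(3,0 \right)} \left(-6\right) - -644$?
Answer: $872$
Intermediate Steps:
$a{\left(z,l \right)} = -2$ ($a{\left(z,l \right)} = 2 \left(-1\right) = -2$)
$E{\left(Q \right)} = - 4 Q$ ($E{\left(Q \right)} = - Q 4 = - 4 Q$)
$Y{\left(t,W \right)} = -2 - 4 t^{2}$ ($Y{\left(t,W \right)} = - 4 t t - 2 = - 4 t^{2} - 2 = -2 - 4 t^{2}$)
$Y{\left(3,0 \right)} \left(-6\right) - -644 = \left(-2 - 4 \cdot 3^{2}\right) \left(-6\right) - -644 = \left(-2 - 36\right) \left(-6\right) + 644 = \left(-38\right) \left(-6\right) + 644 = 228 + 644 = 872$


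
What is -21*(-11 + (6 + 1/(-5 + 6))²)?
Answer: -798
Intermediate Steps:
-21*(-11 + (6 + 1/(-5 + 6))²) = -21*(-11 + (6 + 1/1)²) = -21*(-11 + (6 + 1)²) = -21*(-11 + 7²) = -21*(-11 + 49) = -21*38 = -798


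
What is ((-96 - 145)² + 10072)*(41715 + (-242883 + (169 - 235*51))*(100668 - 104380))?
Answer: 64437598517659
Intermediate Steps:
((-96 - 145)² + 10072)*(41715 + (-242883 + (169 - 235*51))*(100668 - 104380)) = ((-241)² + 10072)*(41715 + (-242883 + (169 - 11985))*(-3712)) = (58081 + 10072)*(41715 + (-242883 - 11816)*(-3712)) = 68153*(41715 - 254699*(-3712)) = 68153*(41715 + 945442688) = 68153*945484403 = 64437598517659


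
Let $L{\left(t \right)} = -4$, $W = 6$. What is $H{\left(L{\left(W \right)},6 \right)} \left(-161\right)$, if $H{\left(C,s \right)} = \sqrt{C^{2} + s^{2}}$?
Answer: $- 322 \sqrt{13} \approx -1161.0$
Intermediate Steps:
$H{\left(L{\left(W \right)},6 \right)} \left(-161\right) = \sqrt{\left(-4\right)^{2} + 6^{2}} \left(-161\right) = \sqrt{16 + 36} \left(-161\right) = \sqrt{52} \left(-161\right) = 2 \sqrt{13} \left(-161\right) = - 322 \sqrt{13}$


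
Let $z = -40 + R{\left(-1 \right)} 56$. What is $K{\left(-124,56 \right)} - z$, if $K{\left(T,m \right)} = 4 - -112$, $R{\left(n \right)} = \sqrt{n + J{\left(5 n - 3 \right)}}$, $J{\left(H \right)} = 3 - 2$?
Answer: $156$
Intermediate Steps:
$J{\left(H \right)} = 1$
$R{\left(n \right)} = \sqrt{1 + n}$ ($R{\left(n \right)} = \sqrt{n + 1} = \sqrt{1 + n}$)
$K{\left(T,m \right)} = 116$ ($K{\left(T,m \right)} = 4 + 112 = 116$)
$z = -40$ ($z = -40 + \sqrt{1 - 1} \cdot 56 = -40 + \sqrt{0} \cdot 56 = -40 + 0 \cdot 56 = -40 + 0 = -40$)
$K{\left(-124,56 \right)} - z = 116 - -40 = 116 + 40 = 156$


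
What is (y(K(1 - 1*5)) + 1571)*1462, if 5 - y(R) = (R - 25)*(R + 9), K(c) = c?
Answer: 2516102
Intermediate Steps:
y(R) = 5 - (-25 + R)*(9 + R) (y(R) = 5 - (R - 25)*(R + 9) = 5 - (-25 + R)*(9 + R))
(y(K(1 - 1*5)) + 1571)*1462 = ((230 - (1 - 1*5)² + 16*(1 - 1*5)) + 1571)*1462 = ((230 - (1 - 5)² + 16*(1 - 5)) + 1571)*1462 = ((230 - 1*(-4)² + 16*(-4)) + 1571)*1462 = ((230 - 1*16 - 64) + 1571)*1462 = ((230 - 16 - 64) + 1571)*1462 = (150 + 1571)*1462 = 1721*1462 = 2516102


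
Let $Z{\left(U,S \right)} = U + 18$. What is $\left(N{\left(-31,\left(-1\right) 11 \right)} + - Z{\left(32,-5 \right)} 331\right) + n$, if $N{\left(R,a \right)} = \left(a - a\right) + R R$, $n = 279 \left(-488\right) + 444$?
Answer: $-151297$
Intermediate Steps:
$Z{\left(U,S \right)} = 18 + U$
$n = -135708$ ($n = -136152 + 444 = -135708$)
$N{\left(R,a \right)} = R^{2}$ ($N{\left(R,a \right)} = 0 + R^{2} = R^{2}$)
$\left(N{\left(-31,\left(-1\right) 11 \right)} + - Z{\left(32,-5 \right)} 331\right) + n = \left(\left(-31\right)^{2} + - (18 + 32) 331\right) - 135708 = \left(961 + \left(-1\right) 50 \cdot 331\right) - 135708 = \left(961 - 16550\right) - 135708 = -15589 - 135708 = -151297$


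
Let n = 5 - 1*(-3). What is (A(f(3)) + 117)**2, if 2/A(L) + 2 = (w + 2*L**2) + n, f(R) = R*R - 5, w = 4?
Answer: 6041764/441 ≈ 13700.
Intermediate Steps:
n = 8 (n = 5 + 3 = 8)
f(R) = -5 + R**2 (f(R) = R**2 - 5 = -5 + R**2)
A(L) = 2/(10 + 2*L**2) (A(L) = 2/(-2 + ((4 + 2*L**2) + 8)) = 2/(-2 + (12 + 2*L**2)) = 2/(10 + 2*L**2))
(A(f(3)) + 117)**2 = (1/(5 + (-5 + 3**2)**2) + 117)**2 = (1/(5 + (-5 + 9)**2) + 117)**2 = (1/(5 + 4**2) + 117)**2 = (1/(5 + 16) + 117)**2 = (1/21 + 117)**2 = (2458/21)**2 = 6041764/441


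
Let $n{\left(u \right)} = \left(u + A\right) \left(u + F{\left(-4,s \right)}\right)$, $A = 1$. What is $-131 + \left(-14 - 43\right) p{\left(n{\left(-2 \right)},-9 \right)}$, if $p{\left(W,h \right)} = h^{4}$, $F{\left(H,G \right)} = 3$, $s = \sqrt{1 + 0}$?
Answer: $-374108$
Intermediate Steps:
$s = 1$ ($s = \sqrt{1} = 1$)
$n{\left(u \right)} = \left(1 + u\right) \left(3 + u\right)$ ($n{\left(u \right)} = \left(u + 1\right) \left(u + 3\right) = \left(1 + u\right) \left(3 + u\right)$)
$-131 + \left(-14 - 43\right) p{\left(n{\left(-2 \right)},-9 \right)} = -131 + \left(-14 - 43\right) \left(-9\right)^{4} = -131 + \left(-14 - 43\right) 6561 = -131 - 373977 = -374108$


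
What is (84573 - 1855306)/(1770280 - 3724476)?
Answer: 1770733/1954196 ≈ 0.90612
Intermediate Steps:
(84573 - 1855306)/(1770280 - 3724476) = -1770733/(-1954196) = -1770733*(-1/1954196) = 1770733/1954196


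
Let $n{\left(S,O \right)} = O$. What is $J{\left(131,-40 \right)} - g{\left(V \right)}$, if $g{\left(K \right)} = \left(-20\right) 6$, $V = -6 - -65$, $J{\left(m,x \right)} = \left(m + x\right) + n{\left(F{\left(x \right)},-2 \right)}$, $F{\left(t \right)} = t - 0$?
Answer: $209$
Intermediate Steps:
$F{\left(t \right)} = t$ ($F{\left(t \right)} = t + 0 = t$)
$J{\left(m,x \right)} = -2 + m + x$ ($J{\left(m,x \right)} = \left(m + x\right) - 2 = -2 + m + x$)
$V = 59$ ($V = -6 + 65 = 59$)
$g{\left(K \right)} = -120$
$J{\left(131,-40 \right)} - g{\left(V \right)} = \left(-2 + 131 - 40\right) - -120 = 89 + 120 = 209$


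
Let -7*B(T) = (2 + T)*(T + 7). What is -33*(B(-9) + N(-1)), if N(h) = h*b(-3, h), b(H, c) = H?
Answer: -33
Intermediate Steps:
B(T) = -(2 + T)*(7 + T)/7 (B(T) = -(2 + T)*(T + 7)/7 = -(2 + T)*(7 + T)/7)
N(h) = -3*h (N(h) = h*(-3) = -3*h)
-33*(B(-9) + N(-1)) = -33*((-2 - 9/7*(-9) - ⅐*(-9)²) - 3*(-1)) = -33*((-2 + 81/7 - ⅐*81) + 3) = -33*((-2 + 81/7 - 81/7) + 3) = -33*(-2 + 3) = -33*1 = -33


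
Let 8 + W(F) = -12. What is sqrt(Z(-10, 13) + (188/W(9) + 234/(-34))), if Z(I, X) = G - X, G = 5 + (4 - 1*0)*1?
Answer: 2*I*sqrt(36635)/85 ≈ 4.5036*I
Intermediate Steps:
W(F) = -20 (W(F) = -8 - 12 = -20)
G = 9 (G = 5 + (4 + 0)*1 = 5 + 4*1 = 5 + 4 = 9)
Z(I, X) = 9 - X
sqrt(Z(-10, 13) + (188/W(9) + 234/(-34))) = sqrt((9 - 1*13) + (188/(-20) + 234/(-34))) = sqrt((9 - 13) + (188*(-1/20) + 234*(-1/34))) = sqrt(-4 + (-47/5 - 117/17)) = sqrt(-4 - 1384/85) = sqrt(-1724/85) = 2*I*sqrt(36635)/85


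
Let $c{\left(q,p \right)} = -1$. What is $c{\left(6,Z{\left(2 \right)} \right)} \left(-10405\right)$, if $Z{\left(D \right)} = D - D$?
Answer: $10405$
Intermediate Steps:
$Z{\left(D \right)} = 0$
$c{\left(6,Z{\left(2 \right)} \right)} \left(-10405\right) = \left(-1\right) \left(-10405\right) = 10405$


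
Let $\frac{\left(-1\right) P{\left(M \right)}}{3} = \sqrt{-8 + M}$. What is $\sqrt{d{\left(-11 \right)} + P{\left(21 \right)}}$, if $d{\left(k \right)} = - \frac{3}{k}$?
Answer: $\frac{\sqrt{33 - 363 \sqrt{13}}}{11} \approx 3.2471 i$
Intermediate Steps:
$P{\left(M \right)} = - 3 \sqrt{-8 + M}$
$\sqrt{d{\left(-11 \right)} + P{\left(21 \right)}} = \sqrt{- \frac{3}{-11} - 3 \sqrt{-8 + 21}} = \sqrt{\left(-3\right) \left(- \frac{1}{11}\right) - 3 \sqrt{13}} = \sqrt{\frac{3}{11} - 3 \sqrt{13}}$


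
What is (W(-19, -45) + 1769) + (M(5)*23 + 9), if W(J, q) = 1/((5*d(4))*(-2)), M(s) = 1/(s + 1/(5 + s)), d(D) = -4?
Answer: 3636371/2040 ≈ 1782.5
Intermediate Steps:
W(J, q) = 1/40 (W(J, q) = 1/((5*(-4))*(-2)) = 1/(-20*(-2)) = 1/40)
(W(-19, -45) + 1769) + (M(5)*23 + 9) = (1/40 + 1769) + (((5 + 5)/(1 + 5² + 5*5))*23 + 9) = 70761/40 + ((10/(1 + 25 + 25))*23 + 9) = 70761/40 + ((10/51)*23 + 9) = 70761/40 + (230/51 + 9) = 70761/40 + 689/51 = 3636371/2040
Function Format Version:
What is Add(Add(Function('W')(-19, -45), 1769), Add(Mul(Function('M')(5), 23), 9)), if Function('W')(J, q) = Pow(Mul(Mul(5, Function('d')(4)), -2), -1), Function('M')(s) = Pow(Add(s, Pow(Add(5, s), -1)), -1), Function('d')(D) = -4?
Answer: Rational(3636371, 2040) ≈ 1782.5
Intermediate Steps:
Function('W')(J, q) = Rational(1, 40) (Function('W')(J, q) = Pow(Mul(Mul(5, -4), -2), -1) = Pow(Mul(-20, -2), -1) = Pow(40, -1) = Rational(1, 40))
Add(Add(Function('W')(-19, -45), 1769), Add(Mul(Function('M')(5), 23), 9)) = Add(Add(Rational(1, 40), 1769), Add(Mul(Mul(Pow(Add(1, Pow(5, 2), Mul(5, 5)), -1), Add(5, 5)), 23), 9)) = Add(Rational(70761, 40), Add(Mul(Mul(Pow(Add(1, 25, 25), -1), 10), 23), 9)) = Add(Rational(70761, 40), Add(Mul(Mul(Pow(51, -1), 10), 23), 9)) = Add(Rational(70761, 40), Add(Mul(Mul(Rational(1, 51), 10), 23), 9)) = Add(Rational(70761, 40), Add(Mul(Rational(10, 51), 23), 9)) = Add(Rational(70761, 40), Add(Rational(230, 51), 9)) = Add(Rational(70761, 40), Rational(689, 51)) = Rational(3636371, 2040)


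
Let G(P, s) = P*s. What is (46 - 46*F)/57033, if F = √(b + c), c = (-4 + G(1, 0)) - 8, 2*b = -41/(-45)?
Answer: 46/57033 - 23*I*√10390/855495 ≈ 0.00080655 - 0.0027404*I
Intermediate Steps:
b = 41/90 (b = (-41/(-45))/2 = (-41*(-1/45))/2 = (½)*(41/45) = 41/90 ≈ 0.45556)
c = -12 (c = (-4 + 1*0) - 8 = (-4 + 0) - 8 = -4 - 8 = -12)
F = I*√10390/30 (F = √(41/90 - 12) = √(-1039/90) = I*√10390/30 ≈ 3.3977*I)
(46 - 46*F)/57033 = (46 - 23*I*√10390/15)/57033 = (46 - 23*I*√10390/15)*(1/57033) = 46/57033 - 23*I*√10390/855495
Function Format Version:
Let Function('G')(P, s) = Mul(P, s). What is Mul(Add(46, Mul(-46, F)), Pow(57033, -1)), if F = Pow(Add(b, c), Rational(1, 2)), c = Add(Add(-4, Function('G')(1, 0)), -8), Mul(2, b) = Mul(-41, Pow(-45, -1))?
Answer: Add(Rational(46, 57033), Mul(Rational(-23, 855495), I, Pow(10390, Rational(1, 2)))) ≈ Add(0.00080655, Mul(-0.0027404, I))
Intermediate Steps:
b = Rational(41, 90) (b = Mul(Rational(1, 2), Mul(-41, Pow(-45, -1))) = Mul(Rational(1, 2), Mul(-41, Rational(-1, 45))) = Mul(Rational(1, 2), Rational(41, 45)) = Rational(41, 90) ≈ 0.45556)
c = -12 (c = Add(Add(-4, Mul(1, 0)), -8) = Add(Add(-4, 0), -8) = Add(-4, -8) = -12)
F = Mul(Rational(1, 30), I, Pow(10390, Rational(1, 2))) (F = Pow(Add(Rational(41, 90), -12), Rational(1, 2)) = Pow(Rational(-1039, 90), Rational(1, 2)) = Mul(Rational(1, 30), I, Pow(10390, Rational(1, 2))) ≈ Mul(3.3977, I))
Mul(Add(46, Mul(-46, F)), Pow(57033, -1)) = Mul(Add(46, Mul(-46, Mul(Rational(1, 30), I, Pow(10390, Rational(1, 2))))), Pow(57033, -1)) = Mul(Add(46, Mul(Rational(-23, 15), I, Pow(10390, Rational(1, 2)))), Rational(1, 57033)) = Add(Rational(46, 57033), Mul(Rational(-23, 855495), I, Pow(10390, Rational(1, 2))))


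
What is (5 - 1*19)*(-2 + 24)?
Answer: -308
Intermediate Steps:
(5 - 1*19)*(-2 + 24) = (5 - 19)*22 = -14*22 = -308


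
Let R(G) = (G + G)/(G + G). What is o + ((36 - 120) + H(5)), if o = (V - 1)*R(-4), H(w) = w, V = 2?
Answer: -78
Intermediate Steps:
R(G) = 1 (R(G) = (2*G)/((2*G)) = (2*G)*(1/(2*G)) = 1)
o = 1 (o = (2 - 1)*1 = 1*1 = 1)
o + ((36 - 120) + H(5)) = 1 + ((36 - 120) + 5) = 1 + (-84 + 5) = 1 - 79 = -78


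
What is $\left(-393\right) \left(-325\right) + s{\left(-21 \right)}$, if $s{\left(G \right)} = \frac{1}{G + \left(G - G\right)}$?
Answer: $\frac{2682224}{21} \approx 1.2773 \cdot 10^{5}$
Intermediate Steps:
$s{\left(G \right)} = \frac{1}{G}$ ($s{\left(G \right)} = \frac{1}{G + 0} = \frac{1}{G}$)
$\left(-393\right) \left(-325\right) + s{\left(-21 \right)} = \left(-393\right) \left(-325\right) + \frac{1}{-21} = 127725 - \frac{1}{21} = \frac{2682224}{21}$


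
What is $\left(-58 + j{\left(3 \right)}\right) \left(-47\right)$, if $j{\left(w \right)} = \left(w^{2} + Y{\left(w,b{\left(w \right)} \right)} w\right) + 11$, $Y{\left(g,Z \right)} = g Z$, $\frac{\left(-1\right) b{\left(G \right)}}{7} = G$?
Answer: $10669$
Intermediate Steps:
$b{\left(G \right)} = - 7 G$
$Y{\left(g,Z \right)} = Z g$
$j{\left(w \right)} = 11 + w^{2} - 7 w^{3}$ ($j{\left(w \right)} = \left(w^{2} + - 7 w w w\right) + 11 = \left(w^{2} + - 7 w^{2} w\right) + 11 = \left(w^{2} - 7 w^{3}\right) + 11 = 11 + w^{2} - 7 w^{3}$)
$\left(-58 + j{\left(3 \right)}\right) \left(-47\right) = \left(-58 + \left(11 + 3^{2} - 7 \cdot 3^{3}\right)\right) \left(-47\right) = \left(-58 + \left(11 + 9 - 189\right)\right) \left(-47\right) = \left(-58 - 169\right) \left(-47\right) = \left(-227\right) \left(-47\right) = 10669$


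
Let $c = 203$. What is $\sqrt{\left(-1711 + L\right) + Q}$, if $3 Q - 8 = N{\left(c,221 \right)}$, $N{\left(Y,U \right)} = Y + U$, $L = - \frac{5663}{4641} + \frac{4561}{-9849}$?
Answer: $\frac{i \sqrt{151672909025391}}{310947} \approx 39.607 i$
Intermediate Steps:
$L = - \frac{3663928}{2176629}$ ($L = \left(-5663\right) \frac{1}{4641} + 4561 \left(- \frac{1}{9849}\right) = - \frac{809}{663} - \frac{4561}{9849} = - \frac{3663928}{2176629} \approx -1.6833$)
$N{\left(Y,U \right)} = U + Y$
$Q = 144$ ($Q = \frac{8}{3} + \frac{221 + 203}{3} = \frac{8}{3} + \frac{1}{3} \cdot 424 = \frac{8}{3} + \frac{424}{3} = 144$)
$\sqrt{\left(-1711 + L\right) + Q} = \sqrt{\left(-1711 - \frac{3663928}{2176629}\right) + 144} = \sqrt{- \frac{3727876147}{2176629} + 144} = \sqrt{- \frac{3414441571}{2176629}} = \frac{i \sqrt{151672909025391}}{310947}$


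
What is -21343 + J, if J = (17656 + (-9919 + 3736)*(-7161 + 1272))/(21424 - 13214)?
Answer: -138796687/8210 ≈ -16906.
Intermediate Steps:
J = 36429343/8210 (J = (17656 - 6183*(-5889))/8210 = (17656 + 36411687)*(1/8210) = 36429343*(1/8210) = 36429343/8210 ≈ 4437.2)
-21343 + J = -21343 + 36429343/8210 = -138796687/8210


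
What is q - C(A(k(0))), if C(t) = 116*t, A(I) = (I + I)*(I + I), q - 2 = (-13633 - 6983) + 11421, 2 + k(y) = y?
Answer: -11049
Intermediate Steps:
k(y) = -2 + y
q = -9193 (q = 2 + ((-13633 - 6983) + 11421) = 2 + (-20616 + 11421) = 2 - 9195 = -9193)
A(I) = 4*I² (A(I) = (2*I)*(2*I) = 4*I²)
q - C(A(k(0))) = -9193 - 116*4*(-2 + 0)² = -9193 - 116*4*(-2)² = -9193 - 116*4*4 = -9193 - 116*16 = -9193 - 1*1856 = -9193 - 1856 = -11049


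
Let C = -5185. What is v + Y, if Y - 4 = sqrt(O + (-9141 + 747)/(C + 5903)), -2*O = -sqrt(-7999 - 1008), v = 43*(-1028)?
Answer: -44200 + sqrt(-6026892 + 257762*I*sqrt(9007))/718 ≈ -44196.0 + 5.5028*I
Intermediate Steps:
v = -44204
O = I*sqrt(9007)/2 (O = -(-1)*sqrt(-7999 - 1008)/2 = -(-1)*sqrt(-9007)/2 = -(-1)*I*sqrt(9007)/2 = I*sqrt(9007)/2 ≈ 47.453*I)
Y = 4 + sqrt(-4197/359 + I*sqrt(9007)/2) (Y = 4 + sqrt(I*sqrt(9007)/2 + (-9141 + 747)/(-5185 + 5903)) = 4 + sqrt(I*sqrt(9007)/2 - 8394/718) = 4 + sqrt(I*sqrt(9007)/2 - 8394*1/718) = 4 + sqrt(I*sqrt(9007)/2 - 4197/359) = 4 + sqrt(-4197/359 + I*sqrt(9007)/2) ≈ 8.3116 + 5.5028*I)
v + Y = -44204 + (4 + sqrt(-6026892 + 257762*I*sqrt(9007))/718) = -44200 + sqrt(-6026892 + 257762*I*sqrt(9007))/718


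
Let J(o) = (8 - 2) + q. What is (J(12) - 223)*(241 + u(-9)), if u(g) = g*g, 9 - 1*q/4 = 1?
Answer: -59570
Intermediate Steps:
q = 32 (q = 36 - 4*1 = 36 - 4 = 32)
u(g) = g²
J(o) = 38 (J(o) = (8 - 2) + 32 = 6 + 32 = 38)
(J(12) - 223)*(241 + u(-9)) = (38 - 223)*(241 + (-9)²) = -185*(241 + 81) = -185*322 = -59570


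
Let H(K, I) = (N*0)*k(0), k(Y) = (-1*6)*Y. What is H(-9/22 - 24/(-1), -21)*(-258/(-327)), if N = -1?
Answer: 0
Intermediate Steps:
k(Y) = -6*Y
H(K, I) = 0 (H(K, I) = (-1*0)*(-6*0) = 0*0 = 0)
H(-9/22 - 24/(-1), -21)*(-258/(-327)) = 0*(-258/(-327)) = 0*(-258*(-1/327)) = 0*(86/109) = 0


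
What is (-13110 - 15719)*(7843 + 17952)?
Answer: -743644055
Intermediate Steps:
(-13110 - 15719)*(7843 + 17952) = -28829*25795 = -743644055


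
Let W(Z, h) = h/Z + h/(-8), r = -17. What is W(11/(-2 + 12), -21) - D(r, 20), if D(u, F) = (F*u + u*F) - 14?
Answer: 59623/88 ≈ 677.53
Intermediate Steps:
W(Z, h) = -h/8 + h/Z (W(Z, h) = h/Z + h*(-1/8) = h/Z - h/8 = -h/8 + h/Z)
D(u, F) = -14 + 2*F*u (D(u, F) = (F*u + F*u) - 14 = 2*F*u - 14 = -14 + 2*F*u)
W(11/(-2 + 12), -21) - D(r, 20) = (-1/8*(-21) - 21/(11/(-2 + 12))) - (-14 + 2*20*(-17)) = (21/8 - 21/(11/10)) - (-14 - 680) = (21/8 - 21/(11*(1/10))) - 1*(-694) = (21/8 - 21/11/10) + 694 = (21/8 - 21*10/11) + 694 = (21/8 - 210/11) + 694 = -1449/88 + 694 = 59623/88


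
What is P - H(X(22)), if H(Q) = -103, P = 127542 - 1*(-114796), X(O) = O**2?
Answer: 242441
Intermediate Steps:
P = 242338 (P = 127542 + 114796 = 242338)
P - H(X(22)) = 242338 - 1*(-103) = 242338 + 103 = 242441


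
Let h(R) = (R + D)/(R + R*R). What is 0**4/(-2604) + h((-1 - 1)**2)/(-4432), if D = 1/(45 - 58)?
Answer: -51/1152320 ≈ -4.4259e-5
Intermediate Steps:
D = -1/13 (D = 1/(-13) = -1/13 ≈ -0.076923)
h(R) = (-1/13 + R)/(R + R**2) (h(R) = (R - 1/13)/(R + R*R) = (-1/13 + R)/(R + R**2))
0**4/(-2604) + h((-1 - 1)**2)/(-4432) = 0**4/(-2604) + ((-1/13 + (-1 - 1)**2)/(((-1 - 1)**2)*(1 + (-1 - 1)**2)))/(-4432) = 0*(-1/2604) + ((-1/13 + (-2)**2)/(((-2)**2)*(1 + (-2)**2)))*(-1/4432) = 0 + ((-1/13 + 4)/(4*(1 + 4)))*(-1/4432) = 0 + ((1/4)*(51/13)/5)*(-1/4432) = 0 + ((1/4)*(1/5)*(51/13))*(-1/4432) = 0 + (51/260)*(-1/4432) = 0 - 51/1152320 = -51/1152320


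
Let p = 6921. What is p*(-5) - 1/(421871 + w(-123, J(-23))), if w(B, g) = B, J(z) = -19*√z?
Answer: -14594589541/421748 ≈ -34605.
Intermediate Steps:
p*(-5) - 1/(421871 + w(-123, J(-23))) = 6921*(-5) - 1/(421871 - 123) = -34605 - 1/421748 = -14594589541/421748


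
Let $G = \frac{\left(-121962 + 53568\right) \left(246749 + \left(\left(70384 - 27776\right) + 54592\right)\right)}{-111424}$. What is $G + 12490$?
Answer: $\frac{12457866833}{55712} \approx 2.2361 \cdot 10^{5}$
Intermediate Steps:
$G = \frac{11762023953}{55712}$ ($G = - 68394 \left(246749 + \left(42608 + 54592\right)\right) \left(- \frac{1}{111424}\right) = - 68394 \left(246749 + 97200\right) \left(- \frac{1}{111424}\right) = \left(-68394\right) 343949 \left(- \frac{1}{111424}\right) = \left(-23524047906\right) \left(- \frac{1}{111424}\right) = \frac{11762023953}{55712} \approx 2.1112 \cdot 10^{5}$)
$G + 12490 = \frac{11762023953}{55712} + 12490 = \frac{12457866833}{55712}$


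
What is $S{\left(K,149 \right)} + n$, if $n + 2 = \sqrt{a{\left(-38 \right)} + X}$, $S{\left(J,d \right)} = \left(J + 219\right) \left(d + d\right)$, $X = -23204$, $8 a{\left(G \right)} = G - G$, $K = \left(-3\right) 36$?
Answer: $33076 + 2 i \sqrt{5801} \approx 33076.0 + 152.33 i$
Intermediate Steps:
$K = -108$
$a{\left(G \right)} = 0$ ($a{\left(G \right)} = \frac{G - G}{8} = \frac{1}{8} \cdot 0 = 0$)
$S{\left(J,d \right)} = 2 d \left(219 + J\right)$ ($S{\left(J,d \right)} = \left(219 + J\right) 2 d = 2 d \left(219 + J\right)$)
$n = -2 + 2 i \sqrt{5801}$ ($n = -2 + \sqrt{0 - 23204} = -2 + \sqrt{-23204} = -2 + 2 i \sqrt{5801} \approx -2.0 + 152.33 i$)
$S{\left(K,149 \right)} + n = 2 \cdot 149 \left(219 - 108\right) - \left(2 - 2 i \sqrt{5801}\right) = 2 \cdot 149 \cdot 111 - \left(2 - 2 i \sqrt{5801}\right) = 33078 - \left(2 - 2 i \sqrt{5801}\right) = 33076 + 2 i \sqrt{5801}$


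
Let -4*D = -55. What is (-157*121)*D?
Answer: -1044835/4 ≈ -2.6121e+5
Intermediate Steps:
D = 55/4 (D = -1/4*(-55) = 55/4 ≈ 13.750)
(-157*121)*D = -157*121*(55/4) = -18997*55/4 = -1044835/4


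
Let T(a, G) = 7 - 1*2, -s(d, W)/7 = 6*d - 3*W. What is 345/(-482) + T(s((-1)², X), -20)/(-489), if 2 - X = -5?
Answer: -171115/235698 ≈ -0.72599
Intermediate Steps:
X = 7 (X = 2 - 1*(-5) = 2 + 5 = 7)
s(d, W) = -42*d + 21*W (s(d, W) = -7*(6*d - 3*W) = -7*(-3*W + 6*d) = -42*d + 21*W)
T(a, G) = 5 (T(a, G) = 7 - 2 = 5)
345/(-482) + T(s((-1)², X), -20)/(-489) = 345/(-482) + 5/(-489) = 345*(-1/482) + 5*(-1/489) = -345/482 - 5/489 = -171115/235698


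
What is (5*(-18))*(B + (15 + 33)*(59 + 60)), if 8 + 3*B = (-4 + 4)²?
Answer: -513840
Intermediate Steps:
B = -8/3 (B = -8/3 + (-4 + 4)²/3 = -8/3 + (⅓)*0² = -8/3 + (⅓)*0 = -8/3 + 0 = -8/3 ≈ -2.6667)
(5*(-18))*(B + (15 + 33)*(59 + 60)) = (5*(-18))*(-8/3 + (15 + 33)*(59 + 60)) = -90*(-8/3 + 48*119) = -90*(-8/3 + 5712) = -90*17128/3 = -513840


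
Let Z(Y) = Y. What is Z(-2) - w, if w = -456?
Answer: 454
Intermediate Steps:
Z(-2) - w = -2 - 1*(-456) = -2 + 456 = 454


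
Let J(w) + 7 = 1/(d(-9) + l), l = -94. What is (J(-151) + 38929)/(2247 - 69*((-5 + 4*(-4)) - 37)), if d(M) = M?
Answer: 4008965/643647 ≈ 6.2285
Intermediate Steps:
J(w) = -722/103 (J(w) = -7 + 1/(-9 - 94) = -7 + 1/(-103) = -7 - 1/103 = -722/103)
(J(-151) + 38929)/(2247 - 69*((-5 + 4*(-4)) - 37)) = (-722/103 + 38929)/(2247 - 69*((-5 + 4*(-4)) - 37)) = 4008965/(103*(2247 - 69*((-5 - 16) - 37))) = 4008965/(103*(2247 - 69*(-21 - 37))) = 4008965/(103*(2247 - 69*(-58))) = 4008965/(103*(2247 + 4002)) = (4008965/103)/6249 = (4008965/103)*(1/6249) = 4008965/643647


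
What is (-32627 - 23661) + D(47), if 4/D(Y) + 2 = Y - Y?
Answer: -56290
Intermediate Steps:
D(Y) = -2 (D(Y) = 4/(-2 + (Y - Y)) = 4/(-2 + 0) = 4/(-2) = 4*(-1/2) = -2)
(-32627 - 23661) + D(47) = (-32627 - 23661) - 2 = -56288 - 2 = -56290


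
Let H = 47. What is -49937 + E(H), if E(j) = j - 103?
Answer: -49993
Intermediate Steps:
E(j) = -103 + j
-49937 + E(H) = -49937 + (-103 + 47) = -49937 - 56 = -49993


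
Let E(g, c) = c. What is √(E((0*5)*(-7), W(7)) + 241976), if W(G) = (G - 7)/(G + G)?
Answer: 2*√60494 ≈ 491.91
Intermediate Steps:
W(G) = (-7 + G)/(2*G) (W(G) = (-7 + G)/((2*G)) = (-7 + G)*(1/(2*G)) = (-7 + G)/(2*G))
√(E((0*5)*(-7), W(7)) + 241976) = √((½)*(-7 + 7)/7 + 241976) = √((½)*(⅐)*0 + 241976) = √(0 + 241976) = √241976 = 2*√60494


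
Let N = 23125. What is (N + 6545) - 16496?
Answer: 13174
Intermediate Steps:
(N + 6545) - 16496 = (23125 + 6545) - 16496 = 29670 - 16496 = 13174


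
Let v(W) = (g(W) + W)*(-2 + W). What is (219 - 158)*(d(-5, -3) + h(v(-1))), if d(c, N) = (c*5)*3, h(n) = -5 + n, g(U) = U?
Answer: -4514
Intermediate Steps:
v(W) = 2*W*(-2 + W) (v(W) = (W + W)*(-2 + W) = (2*W)*(-2 + W) = 2*W*(-2 + W))
d(c, N) = 15*c (d(c, N) = (5*c)*3 = 15*c)
(219 - 158)*(d(-5, -3) + h(v(-1))) = (219 - 158)*(15*(-5) + (-5 + 2*(-1)*(-2 - 1))) = 61*(-75 + (-5 + 2*(-1)*(-3))) = 61*(-75 + (-5 + 6)) = 61*(-75 + 1) = 61*(-74) = -4514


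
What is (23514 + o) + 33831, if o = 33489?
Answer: 90834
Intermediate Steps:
(23514 + o) + 33831 = (23514 + 33489) + 33831 = 57003 + 33831 = 90834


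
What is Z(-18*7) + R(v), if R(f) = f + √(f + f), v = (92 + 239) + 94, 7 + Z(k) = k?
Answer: 292 + 5*√34 ≈ 321.15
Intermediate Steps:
Z(k) = -7 + k
v = 425 (v = 331 + 94 = 425)
R(f) = f + √2*√f (R(f) = f + √(2*f) = f + √2*√f)
Z(-18*7) + R(v) = (-7 - 18*7) + (425 + √2*√425) = (-7 - 126) + (425 + √2*(5*√17)) = -133 + (425 + 5*√34) = 292 + 5*√34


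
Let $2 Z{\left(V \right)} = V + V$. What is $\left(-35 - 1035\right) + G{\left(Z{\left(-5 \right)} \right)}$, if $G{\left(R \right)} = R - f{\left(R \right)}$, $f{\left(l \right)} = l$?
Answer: $-1070$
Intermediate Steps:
$Z{\left(V \right)} = V$ ($Z{\left(V \right)} = \frac{V + V}{2} = \frac{2 V}{2} = V$)
$G{\left(R \right)} = 0$ ($G{\left(R \right)} = R - R = 0$)
$\left(-35 - 1035\right) + G{\left(Z{\left(-5 \right)} \right)} = \left(-35 - 1035\right) + 0 = -1070 + 0 = -1070$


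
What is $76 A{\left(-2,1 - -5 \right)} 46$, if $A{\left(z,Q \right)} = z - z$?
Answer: $0$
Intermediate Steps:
$A{\left(z,Q \right)} = 0$
$76 A{\left(-2,1 - -5 \right)} 46 = 76 \cdot 0 \cdot 46 = 0 \cdot 46 = 0$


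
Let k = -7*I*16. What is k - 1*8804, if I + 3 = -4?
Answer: -8020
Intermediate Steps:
I = -7 (I = -3 - 4 = -7)
k = 784 (k = -7*(-7)*16 = 49*16 = 784)
k - 1*8804 = 784 - 1*8804 = 784 - 8804 = -8020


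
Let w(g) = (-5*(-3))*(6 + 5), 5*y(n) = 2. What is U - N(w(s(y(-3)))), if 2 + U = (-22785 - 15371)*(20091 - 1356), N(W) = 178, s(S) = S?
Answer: -714852840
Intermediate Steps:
y(n) = ⅖ (y(n) = (⅕)*2 = ⅖)
w(g) = 165 (w(g) = 15*11 = 165)
U = -714852662 (U = -2 + (-22785 - 15371)*(20091 - 1356) = -2 - 38156*18735 = -2 - 714852660 = -714852662)
U - N(w(s(y(-3)))) = -714852662 - 1*178 = -714852662 - 178 = -714852840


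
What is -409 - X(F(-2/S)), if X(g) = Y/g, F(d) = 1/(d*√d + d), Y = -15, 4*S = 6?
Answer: -429 - 40*I*√3/3 ≈ -429.0 - 23.094*I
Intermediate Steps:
S = 3/2 (S = (¼)*6 = 3/2 ≈ 1.5000)
F(d) = 1/(d + d^(3/2)) (F(d) = 1/(d^(3/2) + d) = 1/(d + d^(3/2)))
X(g) = -15/g
-409 - X(F(-2/S)) = -409 - (-15)/(1/(-2/3/2 + (-2/3/2)^(3/2))) = -409 - (-15)/(1/(-2*⅔ + (-2*⅔)^(3/2))) = -409 - (-15)/(1/(-4/3 + (-4/3)^(3/2))) = -409 - (-15)/(1/(-4/3 - 8*I*√3/9)) = -409 - (-15)*(-4/3 - 8*I*√3/9) = -409 - (20 + 40*I*√3/3) = -409 + (-20 - 40*I*√3/3) = -429 - 40*I*√3/3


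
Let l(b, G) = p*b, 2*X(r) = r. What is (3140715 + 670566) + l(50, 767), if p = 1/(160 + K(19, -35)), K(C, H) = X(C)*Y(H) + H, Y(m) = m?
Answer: 316336303/83 ≈ 3.8113e+6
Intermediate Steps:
X(r) = r/2
K(C, H) = H + C*H/2 (K(C, H) = (C/2)*H + H = C*H/2 + H = H + C*H/2)
p = -2/415 (p = 1/(160 + (½)*(-35)*(2 + 19)) = 1/(160 + (½)*(-35)*21) = 1/(160 - 735/2) = 1/(-415/2) = -2/415 ≈ -0.0048193)
l(b, G) = -2*b/415
(3140715 + 670566) + l(50, 767) = (3140715 + 670566) - 2/415*50 = 3811281 - 20/83 = 316336303/83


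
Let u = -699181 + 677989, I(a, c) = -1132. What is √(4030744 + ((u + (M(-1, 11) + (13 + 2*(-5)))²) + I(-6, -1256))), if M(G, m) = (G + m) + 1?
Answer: 2*√1002154 ≈ 2002.2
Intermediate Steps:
u = -21192
M(G, m) = 1 + G + m
√(4030744 + ((u + (M(-1, 11) + (13 + 2*(-5)))²) + I(-6, -1256))) = √(4030744 + ((-21192 + ((1 - 1 + 11) + (13 + 2*(-5)))²) - 1132)) = √(4030744 + ((-21192 + (11 + (13 - 10))²) - 1132)) = √(4030744 + ((-21192 + (11 + 3)²) - 1132)) = √(4030744 + ((-21192 + 14²) - 1132)) = √(4030744 + ((-21192 + 196) - 1132)) = √(4030744 + (-20996 - 1132)) = √(4030744 - 22128) = √4008616 = 2*√1002154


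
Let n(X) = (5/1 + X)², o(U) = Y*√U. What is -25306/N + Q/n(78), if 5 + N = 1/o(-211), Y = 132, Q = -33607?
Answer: 3201556744384073/633179019289 - 3340392*I*√211/91911601 ≈ 5056.3 - 0.52792*I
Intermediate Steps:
o(U) = 132*√U
N = -5 - I*√211/27852 (N = -5 + 1/(132*√(-211)) = -5 + 1/(132*(I*√211)) = -5 + 1/(132*I*√211) = -5 - I*√211/27852 ≈ -5.0 - 0.00052154*I)
n(X) = (5 + X)² (n(X) = (5*1 + X)² = (5 + X)²)
-25306/N + Q/n(78) = -25306/(-5 - I*√211/27852) - 33607/(5 + 78)² = -25306/(-5 - I*√211/27852) - 33607/(83²) = -25306/(-5 - I*√211/27852) - 33607/6889 = -33607/6889 - 25306/(-5 - I*√211/27852)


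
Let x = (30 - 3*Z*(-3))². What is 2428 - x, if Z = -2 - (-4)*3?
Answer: -11972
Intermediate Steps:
Z = 10 (Z = -2 - 1*(-12) = -2 + 12 = 10)
x = 14400 (x = (30 - 3*10*(-3))² = (30 - 30*(-3))² = (30 + 90)² = 120² = 14400)
2428 - x = 2428 - 1*14400 = 2428 - 14400 = -11972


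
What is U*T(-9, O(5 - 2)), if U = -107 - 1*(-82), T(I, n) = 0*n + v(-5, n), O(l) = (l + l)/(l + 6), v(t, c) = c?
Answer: -50/3 ≈ -16.667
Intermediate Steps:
O(l) = 2*l/(6 + l) (O(l) = (2*l)/(6 + l) = 2*l/(6 + l))
T(I, n) = n (T(I, n) = 0*n + n = 0 + n = n)
U = -25 (U = -107 + 82 = -25)
U*T(-9, O(5 - 2)) = -50*(5 - 2)/(6 + (5 - 2)) = -50*3/(6 + 3) = -50*3/9 = -25*2/3 = -50/3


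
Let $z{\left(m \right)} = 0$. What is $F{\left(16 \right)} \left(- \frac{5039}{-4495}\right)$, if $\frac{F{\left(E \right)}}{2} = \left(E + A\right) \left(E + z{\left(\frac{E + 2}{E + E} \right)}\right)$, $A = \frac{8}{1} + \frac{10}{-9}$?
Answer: $\frac{33217088}{40455} \approx 821.09$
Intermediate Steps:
$A = \frac{62}{9}$ ($A = 8 \cdot 1 + 10 \left(- \frac{1}{9}\right) = 8 - \frac{10}{9} = \frac{62}{9} \approx 6.8889$)
$F{\left(E \right)} = 2 E \left(\frac{62}{9} + E\right)$ ($F{\left(E \right)} = 2 \left(E + \frac{62}{9}\right) \left(E + 0\right) = 2 \left(\frac{62}{9} + E\right) E = 2 E \left(\frac{62}{9} + E\right)$)
$F{\left(16 \right)} \left(- \frac{5039}{-4495}\right) = \frac{2}{9} \cdot 16 \left(62 + 9 \cdot 16\right) \left(- \frac{5039}{-4495}\right) = \frac{2}{9} \cdot 16 \left(62 + 144\right) \left(\left(-5039\right) \left(- \frac{1}{4495}\right)\right) = \frac{2}{9} \cdot 16 \cdot 206 \cdot \frac{5039}{4495} = \frac{6592}{9} \cdot \frac{5039}{4495} = \frac{33217088}{40455}$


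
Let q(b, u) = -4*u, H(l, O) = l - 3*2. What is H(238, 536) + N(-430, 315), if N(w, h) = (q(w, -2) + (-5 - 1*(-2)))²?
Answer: 257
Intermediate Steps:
H(l, O) = -6 + l (H(l, O) = l - 6 = -6 + l)
N(w, h) = 25 (N(w, h) = (-4*(-2) + (-5 - 1*(-2)))² = (8 + (-5 + 2))² = (8 - 3)² = 5² = 25)
H(238, 536) + N(-430, 315) = (-6 + 238) + 25 = 232 + 25 = 257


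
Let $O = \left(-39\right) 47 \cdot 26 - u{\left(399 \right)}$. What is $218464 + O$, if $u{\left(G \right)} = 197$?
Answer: $170609$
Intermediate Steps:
$O = -47855$ ($O = \left(-39\right) 47 \cdot 26 - 197 = \left(-1833\right) 26 - 197 = -47658 - 197 = -47855$)
$218464 + O = 218464 - 47855 = 170609$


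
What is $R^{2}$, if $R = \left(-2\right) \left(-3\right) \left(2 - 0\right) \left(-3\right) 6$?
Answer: $46656$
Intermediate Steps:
$R = -216$ ($R = 6 \left(2 + 0\right) \left(-3\right) 6 = 6 \cdot 2 \left(-3\right) 6 = 6 \left(\left(-6\right) 6\right) = 6 \left(-36\right) = -216$)
$R^{2} = \left(-216\right)^{2} = 46656$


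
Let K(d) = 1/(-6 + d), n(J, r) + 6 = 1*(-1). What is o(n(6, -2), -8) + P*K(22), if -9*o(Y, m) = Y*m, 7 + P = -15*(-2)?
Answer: -689/144 ≈ -4.7847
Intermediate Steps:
P = 23 (P = -7 - 15*(-2) = -7 + 30 = 23)
n(J, r) = -7 (n(J, r) = -6 + 1*(-1) = -6 - 1 = -7)
o(Y, m) = -Y*m/9
o(n(6, -2), -8) + P*K(22) = -⅑*(-7)*(-8) + 23/(-6 + 22) = -56/9 + 23/16 = -689/144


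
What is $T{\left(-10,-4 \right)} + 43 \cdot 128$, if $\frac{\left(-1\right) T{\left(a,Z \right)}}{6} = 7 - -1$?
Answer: $5456$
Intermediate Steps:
$T{\left(a,Z \right)} = -48$ ($T{\left(a,Z \right)} = - 6 \left(7 - -1\right) = - 6 \left(7 + 1\right) = \left(-6\right) 8 = -48$)
$T{\left(-10,-4 \right)} + 43 \cdot 128 = -48 + 43 \cdot 128 = -48 + 5504 = 5456$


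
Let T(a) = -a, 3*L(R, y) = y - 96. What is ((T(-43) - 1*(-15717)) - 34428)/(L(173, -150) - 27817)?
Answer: 18668/27899 ≈ 0.66913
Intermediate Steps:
L(R, y) = -32 + y/3 (L(R, y) = (y - 96)/3 = (-96 + y)/3 = -32 + y/3)
((T(-43) - 1*(-15717)) - 34428)/(L(173, -150) - 27817) = ((-1*(-43) - 1*(-15717)) - 34428)/((-32 + (⅓)*(-150)) - 27817) = ((43 + 15717) - 34428)/((-32 - 50) - 27817) = (15760 - 34428)/(-82 - 27817) = -18668/(-27899) = -18668*(-1/27899) = 18668/27899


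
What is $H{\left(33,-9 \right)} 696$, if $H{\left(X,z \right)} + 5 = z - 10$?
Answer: $-16704$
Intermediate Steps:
$H{\left(X,z \right)} = -15 + z$ ($H{\left(X,z \right)} = -5 + \left(z - 10\right) = -5 + \left(-10 + z\right) = -15 + z$)
$H{\left(33,-9 \right)} 696 = \left(-15 - 9\right) 696 = \left(-24\right) 696 = -16704$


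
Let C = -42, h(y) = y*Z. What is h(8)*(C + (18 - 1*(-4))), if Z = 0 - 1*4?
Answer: 640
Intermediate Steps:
Z = -4 (Z = 0 - 4 = -4)
h(y) = -4*y (h(y) = y*(-4) = -4*y)
h(8)*(C + (18 - 1*(-4))) = (-4*8)*(-42 + (18 - 1*(-4))) = -32*(-42 + (18 + 4)) = -32*(-42 + 22) = -32*(-20) = 640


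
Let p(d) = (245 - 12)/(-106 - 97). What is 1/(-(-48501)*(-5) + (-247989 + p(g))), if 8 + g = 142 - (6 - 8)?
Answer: -203/99570515 ≈ -2.0388e-6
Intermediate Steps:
g = 136 (g = -8 + (142 - (6 - 8)) = -8 + (142 - (-2)) = -8 + (142 - 1*(-2)) = -8 + (142 + 2) = -8 + 144 = 136)
p(d) = -233/203 (p(d) = 233/(-203) = 233*(-1/203) = -233/203)
1/(-(-48501)*(-5) + (-247989 + p(g))) = 1/(-(-48501)*(-5) + (-247989 - 233/203)) = 1/(-2853*85 - 50342000/203) = 1/(-242505 - 50342000/203) = 1/(-99570515/203) = -203/99570515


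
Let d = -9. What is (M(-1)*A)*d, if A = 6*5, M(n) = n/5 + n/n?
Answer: -216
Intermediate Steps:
M(n) = 1 + n/5 (M(n) = n*(1/5) + 1 = n/5 + 1 = 1 + n/5)
A = 30
(M(-1)*A)*d = ((1 + (1/5)*(-1))*30)*(-9) = ((1 - 1/5)*30)*(-9) = ((4/5)*30)*(-9) = 24*(-9) = -216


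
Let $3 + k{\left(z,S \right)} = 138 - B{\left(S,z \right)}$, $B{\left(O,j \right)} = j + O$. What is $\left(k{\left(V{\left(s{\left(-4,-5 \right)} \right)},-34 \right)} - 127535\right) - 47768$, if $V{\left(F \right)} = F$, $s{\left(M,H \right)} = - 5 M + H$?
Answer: $-175149$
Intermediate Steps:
$B{\left(O,j \right)} = O + j$
$s{\left(M,H \right)} = H - 5 M$
$k{\left(z,S \right)} = 135 - S - z$ ($k{\left(z,S \right)} = -3 - \left(-138 + S + z\right) = 135 - S - z$)
$\left(k{\left(V{\left(s{\left(-4,-5 \right)} \right)},-34 \right)} - 127535\right) - 47768 = \left(\left(135 - -34 - \left(-5 - -20\right)\right) - 127535\right) - 47768 = \left(\left(135 + 34 - \left(-5 + 20\right)\right) - 127535\right) - 47768 = \left(\left(135 + 34 - 15\right) - 127535\right) - 47768 = \left(154 - 127535\right) - 47768 = -127381 - 47768 = -175149$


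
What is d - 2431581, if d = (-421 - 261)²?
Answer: -1966457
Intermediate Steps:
d = 465124 (d = (-682)² = 465124)
d - 2431581 = 465124 - 2431581 = -1966457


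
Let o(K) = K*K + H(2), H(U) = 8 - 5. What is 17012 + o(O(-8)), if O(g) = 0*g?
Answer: 17015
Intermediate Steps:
O(g) = 0
H(U) = 3
o(K) = 3 + K² (o(K) = K*K + 3 = K² + 3 = 3 + K²)
17012 + o(O(-8)) = 17012 + (3 + 0²) = 17012 + (3 + 0) = 17012 + 3 = 17015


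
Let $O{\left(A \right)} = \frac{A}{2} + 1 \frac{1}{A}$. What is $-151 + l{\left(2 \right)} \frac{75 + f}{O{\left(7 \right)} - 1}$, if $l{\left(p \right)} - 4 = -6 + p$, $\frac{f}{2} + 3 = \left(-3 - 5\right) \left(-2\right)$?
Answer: $-151$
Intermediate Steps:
$f = 26$ ($f = -6 + 2 \left(-3 - 5\right) \left(-2\right) = -6 + 2 \left(\left(-8\right) \left(-2\right)\right) = -6 + 2 \cdot 16 = -6 + 32 = 26$)
$O{\left(A \right)} = \frac{1}{A} + \frac{A}{2}$ ($O{\left(A \right)} = A \frac{1}{2} + \frac{1}{A} = \frac{A}{2} + \frac{1}{A} = \frac{1}{A} + \frac{A}{2}$)
$l{\left(p \right)} = -2 + p$ ($l{\left(p \right)} = 4 + \left(-6 + p\right) = -2 + p$)
$-151 + l{\left(2 \right)} \frac{75 + f}{O{\left(7 \right)} - 1} = -151 + \left(-2 + 2\right) \frac{75 + 26}{\left(\frac{1}{7} + \frac{1}{2} \cdot 7\right) - 1} = -151 + 0 \frac{101}{\left(\frac{1}{7} + \frac{7}{2}\right) - 1} = -151 + 0 \frac{101}{\frac{51}{14} - 1} = -151 + 0 \frac{101}{\frac{37}{14}} = -151 + 0 \cdot 101 \cdot \frac{14}{37} = -151 + 0 \cdot \frac{1414}{37} = -151 + 0 = -151$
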